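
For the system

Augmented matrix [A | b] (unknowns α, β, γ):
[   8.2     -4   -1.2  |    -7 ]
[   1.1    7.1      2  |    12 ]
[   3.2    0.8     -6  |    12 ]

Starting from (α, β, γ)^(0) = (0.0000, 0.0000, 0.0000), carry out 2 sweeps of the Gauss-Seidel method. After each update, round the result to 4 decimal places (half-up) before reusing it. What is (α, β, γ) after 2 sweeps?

(-0.2884, 2.3580, -1.8394)

Iteration 1:
  α = (-7 - (-4)·0.0000 - (-1.2)·0.0000) / (8.2) = -0.8537
  β = (12 - (1.1)·-0.8537 - (2)·0.0000) / (7.1) = 1.8224
  γ = (12 - (3.2)·-0.8537 - (0.8)·1.8224) / (-6) = -2.2123
Iteration 2:
  α = (-7 - (-4)·1.8224 - (-1.2)·-2.2123) / (8.2) = -0.2884
  β = (12 - (1.1)·-0.2884 - (2)·-2.2123) / (7.1) = 2.3580
  γ = (12 - (3.2)·-0.2884 - (0.8)·2.3580) / (-6) = -1.8394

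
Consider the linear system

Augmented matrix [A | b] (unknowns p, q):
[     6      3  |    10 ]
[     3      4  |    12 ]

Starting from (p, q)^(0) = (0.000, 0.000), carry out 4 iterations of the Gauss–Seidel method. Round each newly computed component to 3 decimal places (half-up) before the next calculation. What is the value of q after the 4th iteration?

2.744

Iteration 1:
  p = (10 - (3)·0.000) / (6) = 1.667
  q = (12 - (3)·1.667) / (4) = 1.750
Iteration 2:
  p = (10 - (3)·1.750) / (6) = 0.792
  q = (12 - (3)·0.792) / (4) = 2.406
Iteration 3:
  p = (10 - (3)·2.406) / (6) = 0.464
  q = (12 - (3)·0.464) / (4) = 2.652
Iteration 4:
  p = (10 - (3)·2.652) / (6) = 0.341
  q = (12 - (3)·0.341) / (4) = 2.744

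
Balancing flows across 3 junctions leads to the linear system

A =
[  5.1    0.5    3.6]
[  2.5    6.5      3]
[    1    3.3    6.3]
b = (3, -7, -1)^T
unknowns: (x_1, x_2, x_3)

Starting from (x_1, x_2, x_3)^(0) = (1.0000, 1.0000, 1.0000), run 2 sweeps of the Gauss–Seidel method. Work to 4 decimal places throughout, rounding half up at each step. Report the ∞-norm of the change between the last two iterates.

0.4963

Iteration 1:
  x_1 = (3 - (0.5)·1.0000 - (3.6)·1.0000) / (5.1) = -0.2157
  x_2 = (-7 - (2.5)·-0.2157 - (3)·1.0000) / (6.5) = -1.4555
  x_3 = (-1 - (1)·-0.2157 - (3.3)·-1.4555) / (6.3) = 0.6379
Iteration 2:
  x_1 = (3 - (0.5)·-1.4555 - (3.6)·0.6379) / (5.1) = 0.2806
  x_2 = (-7 - (2.5)·0.2806 - (3)·0.6379) / (6.5) = -1.4793
  x_3 = (-1 - (1)·0.2806 - (3.3)·-1.4793) / (6.3) = 0.5716
Change: (0.4963, -0.0238, -0.0663) → max |·| = 0.4963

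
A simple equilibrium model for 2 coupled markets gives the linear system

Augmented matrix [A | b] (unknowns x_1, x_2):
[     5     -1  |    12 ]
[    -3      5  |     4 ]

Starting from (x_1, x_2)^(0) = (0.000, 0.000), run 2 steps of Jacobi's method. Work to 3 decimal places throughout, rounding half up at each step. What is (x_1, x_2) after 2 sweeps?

(2.560, 2.240)

Iteration 1:
  x_1 = (12 - (-1)·0.000) / (5) = 2.400
  x_2 = (4 - (-3)·0.000) / (5) = 0.800
Iteration 2:
  x_1 = (12 - (-1)·0.800) / (5) = 2.560
  x_2 = (4 - (-3)·2.400) / (5) = 2.240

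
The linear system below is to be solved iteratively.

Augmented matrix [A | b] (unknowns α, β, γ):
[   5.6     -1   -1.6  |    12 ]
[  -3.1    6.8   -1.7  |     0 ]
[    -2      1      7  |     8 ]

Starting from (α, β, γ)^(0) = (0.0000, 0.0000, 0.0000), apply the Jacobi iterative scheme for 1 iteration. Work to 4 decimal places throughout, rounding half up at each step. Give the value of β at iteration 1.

Iteration 1:
  α = (12 - (-1)·0.0000 - (-1.6)·0.0000) / (5.6) = 2.1429
  β = (0 - (-3.1)·0.0000 - (-1.7)·0.0000) / (6.8) = 0.0000
  γ = (8 - (-2)·0.0000 - (1)·0.0000) / (7) = 1.1429

0.0000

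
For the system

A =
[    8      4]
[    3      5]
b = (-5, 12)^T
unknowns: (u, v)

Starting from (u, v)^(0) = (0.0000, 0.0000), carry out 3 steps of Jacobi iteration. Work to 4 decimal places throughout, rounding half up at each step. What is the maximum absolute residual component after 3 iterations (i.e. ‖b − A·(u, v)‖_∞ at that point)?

2.8800

Iteration 1:
  u = (-5 - (4)·0.0000) / (8) = -0.6250
  v = (12 - (3)·0.0000) / (5) = 2.4000
Iteration 2:
  u = (-5 - (4)·2.4000) / (8) = -1.8250
  v = (12 - (3)·-0.6250) / (5) = 2.7750
Iteration 3:
  u = (-5 - (4)·2.7750) / (8) = -2.0125
  v = (12 - (3)·-1.8250) / (5) = 3.4950
Residual b − A·x = (-2.8800, 0.5625); ∞-norm = 2.8800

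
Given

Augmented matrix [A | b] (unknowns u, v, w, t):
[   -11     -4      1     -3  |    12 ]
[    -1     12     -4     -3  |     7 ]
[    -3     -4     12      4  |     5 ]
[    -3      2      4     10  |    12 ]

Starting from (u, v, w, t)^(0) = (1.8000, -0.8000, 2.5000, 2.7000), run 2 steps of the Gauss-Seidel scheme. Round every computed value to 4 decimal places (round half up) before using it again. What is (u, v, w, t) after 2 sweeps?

(-1.9538, 0.4883, -0.0659, 0.5426)

Iteration 1:
  u = (12 - (-4)·-0.8000 - (1)·2.5000 - (-3)·2.7000) / (-11) = -1.3091
  v = (7 - (-1)·-1.3091 - (-4)·2.5000 - (-3)·2.7000) / (12) = 1.9826
  w = (5 - (-3)·-1.3091 - (-4)·1.9826 - (4)·2.7000) / (12) = -0.1497
  t = (12 - (-3)·-1.3091 - (2)·1.9826 - (4)·-0.1497) / (10) = 0.4706
Iteration 2:
  u = (12 - (-4)·1.9826 - (1)·-0.1497 - (-3)·0.4706) / (-11) = -1.9538
  v = (7 - (-1)·-1.9538 - (-4)·-0.1497 - (-3)·0.4706) / (12) = 0.4883
  w = (5 - (-3)·-1.9538 - (-4)·0.4883 - (4)·0.4706) / (12) = -0.0659
  t = (12 - (-3)·-1.9538 - (2)·0.4883 - (4)·-0.0659) / (10) = 0.5426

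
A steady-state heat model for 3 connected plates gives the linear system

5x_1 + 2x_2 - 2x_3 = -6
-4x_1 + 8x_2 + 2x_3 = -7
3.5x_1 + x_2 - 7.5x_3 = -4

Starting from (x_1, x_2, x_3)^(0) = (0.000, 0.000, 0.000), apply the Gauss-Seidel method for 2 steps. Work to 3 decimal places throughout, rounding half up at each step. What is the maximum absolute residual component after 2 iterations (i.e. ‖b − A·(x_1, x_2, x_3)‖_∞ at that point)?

Iteration 1:
  x_1 = (-6 - (2)·0.000 - (-2)·0.000) / (5) = -1.200
  x_2 = (-7 - (-4)·-1.200 - (2)·0.000) / (8) = -1.475
  x_3 = (-4 - (3.5)·-1.200 - (1)·-1.475) / (-7.5) = -0.223
Iteration 2:
  x_1 = (-6 - (2)·-1.475 - (-2)·-0.223) / (5) = -0.699
  x_2 = (-7 - (-4)·-0.699 - (2)·-0.223) / (8) = -1.169
  x_3 = (-4 - (3.5)·-0.699 - (1)·-1.169) / (-7.5) = 0.051
Residual b − A·x = (-0.065, -0.546, -0.002); ∞-norm = 0.546

0.546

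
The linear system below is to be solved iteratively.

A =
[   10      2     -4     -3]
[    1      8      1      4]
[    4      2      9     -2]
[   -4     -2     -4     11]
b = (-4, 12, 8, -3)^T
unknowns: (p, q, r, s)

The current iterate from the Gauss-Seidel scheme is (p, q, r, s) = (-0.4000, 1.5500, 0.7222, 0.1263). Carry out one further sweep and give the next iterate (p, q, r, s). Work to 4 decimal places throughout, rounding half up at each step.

(-0.3832, 1.3945, 0.7774, 0.1242)

One sweep:
  p = (-4 - (2)·1.5500 - (-4)·0.7222 - (-3)·0.1263) / (10) = -0.3832
  q = (12 - (1)·-0.3832 - (1)·0.7222 - (4)·0.1263) / (8) = 1.3945
  r = (8 - (4)·-0.3832 - (2)·1.3945 - (-2)·0.1263) / (9) = 0.7774
  s = (-3 - (-4)·-0.3832 - (-2)·1.3945 - (-4)·0.7774) / (11) = 0.1242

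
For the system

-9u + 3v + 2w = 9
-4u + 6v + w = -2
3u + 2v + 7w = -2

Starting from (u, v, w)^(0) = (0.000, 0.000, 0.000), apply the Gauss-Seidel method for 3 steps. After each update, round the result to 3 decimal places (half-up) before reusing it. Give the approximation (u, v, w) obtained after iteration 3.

(-1.278, -1.285, 0.629)

Iteration 1:
  u = (9 - (3)·0.000 - (2)·0.000) / (-9) = -1.000
  v = (-2 - (-4)·-1.000 - (1)·0.000) / (6) = -1.000
  w = (-2 - (3)·-1.000 - (2)·-1.000) / (7) = 0.429
Iteration 2:
  u = (9 - (3)·-1.000 - (2)·0.429) / (-9) = -1.238
  v = (-2 - (-4)·-1.238 - (1)·0.429) / (6) = -1.230
  w = (-2 - (3)·-1.238 - (2)·-1.230) / (7) = 0.596
Iteration 3:
  u = (9 - (3)·-1.230 - (2)·0.596) / (-9) = -1.278
  v = (-2 - (-4)·-1.278 - (1)·0.596) / (6) = -1.285
  w = (-2 - (3)·-1.278 - (2)·-1.285) / (7) = 0.629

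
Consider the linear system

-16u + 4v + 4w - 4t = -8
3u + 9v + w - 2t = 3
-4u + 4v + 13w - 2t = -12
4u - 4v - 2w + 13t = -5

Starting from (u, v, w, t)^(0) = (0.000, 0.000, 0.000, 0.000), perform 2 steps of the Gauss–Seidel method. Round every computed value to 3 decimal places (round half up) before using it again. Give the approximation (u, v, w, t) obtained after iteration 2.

(0.490, 0.125, -0.905, -0.636)

Iteration 1:
  u = (-8 - (4)·0.000 - (4)·0.000 - (-4)·0.000) / (-16) = 0.500
  v = (3 - (3)·0.500 - (1)·0.000 - (-2)·0.000) / (9) = 0.167
  w = (-12 - (-4)·0.500 - (4)·0.167 - (-2)·0.000) / (13) = -0.821
  t = (-5 - (4)·0.500 - (-4)·0.167 - (-2)·-0.821) / (13) = -0.613
Iteration 2:
  u = (-8 - (4)·0.167 - (4)·-0.821 - (-4)·-0.613) / (-16) = 0.490
  v = (3 - (3)·0.490 - (1)·-0.821 - (-2)·-0.613) / (9) = 0.125
  w = (-12 - (-4)·0.490 - (4)·0.125 - (-2)·-0.613) / (13) = -0.905
  t = (-5 - (4)·0.490 - (-4)·0.125 - (-2)·-0.905) / (13) = -0.636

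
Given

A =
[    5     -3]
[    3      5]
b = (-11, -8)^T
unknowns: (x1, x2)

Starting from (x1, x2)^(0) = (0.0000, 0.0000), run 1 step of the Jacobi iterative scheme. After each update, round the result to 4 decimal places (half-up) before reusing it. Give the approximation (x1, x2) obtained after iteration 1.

(-2.2000, -1.6000)

Iteration 1:
  x1 = (-11 - (-3)·0.0000) / (5) = -2.2000
  x2 = (-8 - (3)·0.0000) / (5) = -1.6000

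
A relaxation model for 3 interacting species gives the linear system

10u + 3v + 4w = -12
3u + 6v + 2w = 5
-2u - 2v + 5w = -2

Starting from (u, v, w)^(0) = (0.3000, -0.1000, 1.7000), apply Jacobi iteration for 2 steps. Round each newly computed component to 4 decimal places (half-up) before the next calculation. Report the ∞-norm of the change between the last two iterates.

1.7483

Iteration 1:
  u = (-12 - (3)·-0.1000 - (4)·1.7000) / (10) = -1.8500
  v = (5 - (3)·0.3000 - (2)·1.7000) / (6) = 0.1167
  w = (-2 - (-2)·0.3000 - (-2)·-0.1000) / (5) = -0.3200
Iteration 2:
  u = (-12 - (3)·0.1167 - (4)·-0.3200) / (10) = -1.1070
  v = (5 - (3)·-1.8500 - (2)·-0.3200) / (6) = 1.8650
  w = (-2 - (-2)·-1.8500 - (-2)·0.1167) / (5) = -1.0933
Change: (0.7430, 1.7483, -0.7733) → max |·| = 1.7483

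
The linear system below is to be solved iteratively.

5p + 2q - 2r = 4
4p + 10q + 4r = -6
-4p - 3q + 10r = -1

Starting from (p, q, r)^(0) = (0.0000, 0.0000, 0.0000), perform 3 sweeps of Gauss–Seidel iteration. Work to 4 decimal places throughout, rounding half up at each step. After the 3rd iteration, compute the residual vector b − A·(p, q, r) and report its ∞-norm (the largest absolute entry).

Iteration 1:
  p = (4 - (2)·0.0000 - (-2)·0.0000) / (5) = 0.8000
  q = (-6 - (4)·0.8000 - (4)·0.0000) / (10) = -0.9200
  r = (-1 - (-4)·0.8000 - (-3)·-0.9200) / (10) = -0.0560
Iteration 2:
  p = (4 - (2)·-0.9200 - (-2)·-0.0560) / (5) = 1.1456
  q = (-6 - (4)·1.1456 - (4)·-0.0560) / (10) = -1.0358
  r = (-1 - (-4)·1.1456 - (-3)·-1.0358) / (10) = 0.0475
Iteration 3:
  p = (4 - (2)·-1.0358 - (-2)·0.0475) / (5) = 1.2333
  q = (-6 - (4)·1.2333 - (4)·0.0475) / (10) = -1.1123
  r = (-1 - (-4)·1.2333 - (-3)·-1.1123) / (10) = 0.0596
Residual b − A·x = (0.1773, -0.0486, 0.0003); ∞-norm = 0.1773

0.1773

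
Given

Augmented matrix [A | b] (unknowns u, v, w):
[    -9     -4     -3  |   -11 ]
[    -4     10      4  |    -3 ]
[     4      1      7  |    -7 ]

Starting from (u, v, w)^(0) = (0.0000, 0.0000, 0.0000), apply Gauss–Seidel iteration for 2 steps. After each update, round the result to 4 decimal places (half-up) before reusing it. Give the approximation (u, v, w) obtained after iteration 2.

Iteration 1:
  u = (-11 - (-4)·0.0000 - (-3)·0.0000) / (-9) = 1.2222
  v = (-3 - (-4)·1.2222 - (4)·0.0000) / (10) = 0.1889
  w = (-7 - (4)·1.2222 - (1)·0.1889) / (7) = -1.7254
Iteration 2:
  u = (-11 - (-4)·0.1889 - (-3)·-1.7254) / (-9) = 1.7134
  v = (-3 - (-4)·1.7134 - (4)·-1.7254) / (10) = 1.0755
  w = (-7 - (4)·1.7134 - (1)·1.0755) / (7) = -2.1327

(1.7134, 1.0755, -2.1327)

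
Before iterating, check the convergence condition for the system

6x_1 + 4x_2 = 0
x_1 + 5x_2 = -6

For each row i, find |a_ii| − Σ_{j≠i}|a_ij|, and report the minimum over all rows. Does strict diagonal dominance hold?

2

row 1: |6| − (4) = 2
row 2: |5| − (1) = 4
minimum over rows = 2 → strictly diagonally dominant (convergence guaranteed)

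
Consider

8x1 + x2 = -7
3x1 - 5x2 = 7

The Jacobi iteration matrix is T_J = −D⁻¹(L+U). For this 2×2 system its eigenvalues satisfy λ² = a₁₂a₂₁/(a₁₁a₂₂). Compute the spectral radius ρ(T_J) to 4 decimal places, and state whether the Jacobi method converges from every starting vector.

0.2739

a₁₂a₂₁/(a₁₁a₂₂) = (1)·(3) / ((8)·(-5)) = -0.075000
ρ = √|-0.075000| = √0.075000 = 0.2739
ρ < 1, so Jacobi converges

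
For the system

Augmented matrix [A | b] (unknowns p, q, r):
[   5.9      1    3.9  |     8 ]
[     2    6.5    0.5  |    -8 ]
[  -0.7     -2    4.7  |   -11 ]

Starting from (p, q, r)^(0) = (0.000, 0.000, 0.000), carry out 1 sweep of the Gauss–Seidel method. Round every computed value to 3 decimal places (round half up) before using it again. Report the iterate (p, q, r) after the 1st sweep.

Iteration 1:
  p = (8 - (1)·0.000 - (3.9)·0.000) / (5.9) = 1.356
  q = (-8 - (2)·1.356 - (0.5)·0.000) / (6.5) = -1.648
  r = (-11 - (-0.7)·1.356 - (-2)·-1.648) / (4.7) = -2.840

(1.356, -1.648, -2.840)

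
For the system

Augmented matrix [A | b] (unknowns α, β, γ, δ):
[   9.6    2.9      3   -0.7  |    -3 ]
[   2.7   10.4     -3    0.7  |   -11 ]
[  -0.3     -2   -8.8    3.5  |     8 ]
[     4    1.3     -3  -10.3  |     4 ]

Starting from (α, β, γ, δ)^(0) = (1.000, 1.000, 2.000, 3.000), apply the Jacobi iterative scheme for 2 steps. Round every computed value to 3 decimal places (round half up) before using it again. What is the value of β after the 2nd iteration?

-0.755

Iteration 1:
  α = (-3 - (2.9)·1.000 - (3)·2.000 - (-0.7)·3.000) / (9.6) = -1.021
  β = (-11 - (2.7)·1.000 - (-3)·2.000 - (0.7)·3.000) / (10.4) = -0.942
  γ = (8 - (-0.3)·1.000 - (-2)·1.000 - (3.5)·3.000) / (-8.8) = 0.023
  δ = (4 - (4)·1.000 - (1.3)·1.000 - (-3)·2.000) / (-10.3) = -0.456
Iteration 2:
  α = (-3 - (2.9)·-0.942 - (3)·0.023 - (-0.7)·-0.456) / (9.6) = -0.068
  β = (-11 - (2.7)·-1.021 - (-3)·0.023 - (0.7)·-0.456) / (10.4) = -0.755
  γ = (8 - (-0.3)·-1.021 - (-2)·-0.942 - (3.5)·-0.456) / (-8.8) = -0.842
  δ = (4 - (4)·-1.021 - (1.3)·-0.942 - (-3)·0.023) / (-10.3) = -0.910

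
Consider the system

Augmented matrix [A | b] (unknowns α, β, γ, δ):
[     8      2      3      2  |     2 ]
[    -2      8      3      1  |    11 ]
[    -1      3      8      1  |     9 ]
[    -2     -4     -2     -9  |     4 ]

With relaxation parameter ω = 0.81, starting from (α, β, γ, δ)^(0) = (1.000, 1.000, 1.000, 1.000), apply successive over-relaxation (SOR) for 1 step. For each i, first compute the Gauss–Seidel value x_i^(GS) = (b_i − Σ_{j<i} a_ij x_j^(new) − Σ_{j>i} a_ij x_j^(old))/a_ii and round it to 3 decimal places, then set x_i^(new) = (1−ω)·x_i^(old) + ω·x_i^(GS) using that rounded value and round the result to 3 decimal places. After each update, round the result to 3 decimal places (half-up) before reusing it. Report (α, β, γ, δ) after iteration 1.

(-0.316, 0.835, 0.714, -0.542)

Iteration 1:
  α: GS value = (2 - (2)·1.000 - (3)·1.000 - (2)·1.000) / (8) = -0.625;  α ← (1−ω)·1.000 + ω·-0.625 = -0.316
  β: GS value = (11 - (-2)·-0.316 - (3)·1.000 - (1)·1.000) / (8) = 0.796;  β ← (1−ω)·1.000 + ω·0.796 = 0.835
  γ: GS value = (9 - (-1)·-0.316 - (3)·0.835 - (1)·1.000) / (8) = 0.647;  γ ← (1−ω)·1.000 + ω·0.647 = 0.714
  δ: GS value = (4 - (-2)·-0.316 - (-4)·0.835 - (-2)·0.714) / (-9) = -0.904;  δ ← (1−ω)·1.000 + ω·-0.904 = -0.542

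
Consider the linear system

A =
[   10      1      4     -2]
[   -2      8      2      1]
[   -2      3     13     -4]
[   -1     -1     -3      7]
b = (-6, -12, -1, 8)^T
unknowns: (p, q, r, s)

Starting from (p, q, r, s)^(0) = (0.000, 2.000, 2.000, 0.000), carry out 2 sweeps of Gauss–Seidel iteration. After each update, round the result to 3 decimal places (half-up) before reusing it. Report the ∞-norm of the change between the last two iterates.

Iteration 1:
  p = (-6 - (1)·2.000 - (4)·2.000 - (-2)·0.000) / (10) = -1.600
  q = (-12 - (-2)·-1.600 - (2)·2.000 - (1)·0.000) / (8) = -2.400
  r = (-1 - (-2)·-1.600 - (3)·-2.400 - (-4)·0.000) / (13) = 0.231
  s = (8 - (-1)·-1.600 - (-1)·-2.400 - (-3)·0.231) / (7) = 0.670
Iteration 2:
  p = (-6 - (1)·-2.400 - (4)·0.231 - (-2)·0.670) / (10) = -0.318
  q = (-12 - (-2)·-0.318 - (2)·0.231 - (1)·0.670) / (8) = -1.721
  r = (-1 - (-2)·-0.318 - (3)·-1.721 - (-4)·0.670) / (13) = 0.477
  s = (8 - (-1)·-0.318 - (-1)·-1.721 - (-3)·0.477) / (7) = 1.056
Change: (1.282, 0.679, 0.246, 0.386) → max |·| = 1.282

1.282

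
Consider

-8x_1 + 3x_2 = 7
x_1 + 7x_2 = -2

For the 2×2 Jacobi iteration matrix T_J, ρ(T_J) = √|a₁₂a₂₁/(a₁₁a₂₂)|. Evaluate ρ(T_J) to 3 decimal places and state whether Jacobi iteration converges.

a₁₂a₂₁/(a₁₁a₂₂) = (3)·(1) / ((-8)·(7)) = -0.053571
ρ = √|-0.053571| = √0.053571 = 0.231
ρ < 1, so Jacobi converges

0.231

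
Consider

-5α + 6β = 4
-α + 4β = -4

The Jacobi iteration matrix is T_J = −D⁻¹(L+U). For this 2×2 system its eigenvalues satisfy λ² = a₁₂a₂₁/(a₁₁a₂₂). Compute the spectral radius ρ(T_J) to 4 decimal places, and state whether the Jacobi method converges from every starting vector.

0.5477

a₁₂a₂₁/(a₁₁a₂₂) = (6)·(-1) / ((-5)·(4)) = 0.300000
ρ = √|0.300000| = √0.300000 = 0.5477
ρ < 1, so Jacobi converges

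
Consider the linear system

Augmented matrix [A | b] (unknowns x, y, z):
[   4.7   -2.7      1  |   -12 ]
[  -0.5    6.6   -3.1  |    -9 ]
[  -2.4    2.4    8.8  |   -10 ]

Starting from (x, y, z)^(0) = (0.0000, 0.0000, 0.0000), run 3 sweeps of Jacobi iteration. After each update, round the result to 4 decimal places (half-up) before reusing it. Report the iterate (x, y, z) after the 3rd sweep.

Iteration 1:
  x = (-12 - (-2.7)·0.0000 - (1)·0.0000) / (4.7) = -2.5532
  y = (-9 - (-0.5)·0.0000 - (-3.1)·0.0000) / (6.6) = -1.3636
  z = (-10 - (-2.4)·0.0000 - (2.4)·0.0000) / (8.8) = -1.1364
Iteration 2:
  x = (-12 - (-2.7)·-1.3636 - (1)·-1.1364) / (4.7) = -3.0947
  y = (-9 - (-0.5)·-2.5532 - (-3.1)·-1.1364) / (6.6) = -2.0908
  z = (-10 - (-2.4)·-2.5532 - (2.4)·-1.3636) / (8.8) = -1.4608
Iteration 3:
  x = (-12 - (-2.7)·-2.0908 - (1)·-1.4608) / (4.7) = -3.4435
  y = (-9 - (-0.5)·-3.0947 - (-3.1)·-1.4608) / (6.6) = -2.2842
  z = (-10 - (-2.4)·-3.0947 - (2.4)·-2.0908) / (8.8) = -1.4102

(-3.4435, -2.2842, -1.4102)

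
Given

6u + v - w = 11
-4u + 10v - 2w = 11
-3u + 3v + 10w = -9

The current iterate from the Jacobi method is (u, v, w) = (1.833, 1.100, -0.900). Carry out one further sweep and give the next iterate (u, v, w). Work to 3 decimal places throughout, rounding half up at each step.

(1.500, 1.653, -0.680)

One sweep:
  u = (11 - (1)·1.100 - (-1)·-0.900) / (6) = 1.500
  v = (11 - (-4)·1.833 - (-2)·-0.900) / (10) = 1.653
  w = (-9 - (-3)·1.833 - (3)·1.100) / (10) = -0.680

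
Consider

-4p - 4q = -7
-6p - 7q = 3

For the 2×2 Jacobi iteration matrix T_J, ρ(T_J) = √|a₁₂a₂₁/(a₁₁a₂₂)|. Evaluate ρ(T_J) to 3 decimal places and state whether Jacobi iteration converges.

0.926

a₁₂a₂₁/(a₁₁a₂₂) = (-4)·(-6) / ((-4)·(-7)) = 0.857143
ρ = √|0.857143| = √0.857143 = 0.926
ρ < 1, so Jacobi converges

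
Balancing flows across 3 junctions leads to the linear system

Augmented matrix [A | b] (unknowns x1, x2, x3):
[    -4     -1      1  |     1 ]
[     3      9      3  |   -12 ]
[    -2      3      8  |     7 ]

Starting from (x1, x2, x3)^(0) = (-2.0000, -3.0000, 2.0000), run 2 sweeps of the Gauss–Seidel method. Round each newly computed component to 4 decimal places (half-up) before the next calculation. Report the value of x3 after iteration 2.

Iteration 1:
  x1 = (1 - (-1)·-3.0000 - (1)·2.0000) / (-4) = 1.0000
  x2 = (-12 - (3)·1.0000 - (3)·2.0000) / (9) = -2.3333
  x3 = (7 - (-2)·1.0000 - (3)·-2.3333) / (8) = 2.0000
Iteration 2:
  x1 = (1 - (-1)·-2.3333 - (1)·2.0000) / (-4) = 0.8333
  x2 = (-12 - (3)·0.8333 - (3)·2.0000) / (9) = -2.2778
  x3 = (7 - (-2)·0.8333 - (3)·-2.2778) / (8) = 1.9375

1.9375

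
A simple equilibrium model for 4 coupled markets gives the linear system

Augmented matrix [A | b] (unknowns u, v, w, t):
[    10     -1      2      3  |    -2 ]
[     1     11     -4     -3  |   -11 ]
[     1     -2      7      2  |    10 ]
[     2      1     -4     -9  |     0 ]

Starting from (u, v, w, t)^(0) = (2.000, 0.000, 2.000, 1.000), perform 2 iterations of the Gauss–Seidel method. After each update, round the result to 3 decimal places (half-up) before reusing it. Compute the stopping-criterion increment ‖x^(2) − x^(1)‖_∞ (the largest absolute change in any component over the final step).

0.800

Iteration 1:
  u = (-2 - (-1)·0.000 - (2)·2.000 - (3)·1.000) / (10) = -0.900
  v = (-11 - (1)·-0.900 - (-4)·2.000 - (-3)·1.000) / (11) = 0.082
  w = (10 - (1)·-0.900 - (-2)·0.082 - (2)·1.000) / (7) = 1.295
  t = (0 - (2)·-0.900 - (1)·0.082 - (-4)·1.295) / (-9) = -0.766
Iteration 2:
  u = (-2 - (-1)·0.082 - (2)·1.295 - (3)·-0.766) / (10) = -0.221
  v = (-11 - (1)·-0.221 - (-4)·1.295 - (-3)·-0.766) / (11) = -0.718
  w = (10 - (1)·-0.221 - (-2)·-0.718 - (2)·-0.766) / (7) = 1.474
  t = (0 - (2)·-0.221 - (1)·-0.718 - (-4)·1.474) / (-9) = -0.784
Change: (0.679, -0.800, 0.179, -0.018) → max |·| = 0.800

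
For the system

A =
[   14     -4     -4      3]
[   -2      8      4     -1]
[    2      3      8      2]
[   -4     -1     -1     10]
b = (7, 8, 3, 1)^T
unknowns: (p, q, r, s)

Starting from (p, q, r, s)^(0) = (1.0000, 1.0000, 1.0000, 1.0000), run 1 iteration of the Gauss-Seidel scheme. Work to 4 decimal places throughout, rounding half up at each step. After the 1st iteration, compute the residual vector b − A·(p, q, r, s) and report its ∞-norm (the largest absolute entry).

Iteration 1:
  p = (7 - (-4)·1.0000 - (-4)·1.0000 - (3)·1.0000) / (14) = 0.8571
  q = (8 - (-2)·0.8571 - (4)·1.0000 - (-1)·1.0000) / (8) = 0.8393
  r = (3 - (2)·0.8571 - (3)·0.8393 - (2)·1.0000) / (8) = -0.4040
  s = (1 - (-4)·0.8571 - (-1)·0.8393 - (-1)·-0.4040) / (10) = 0.4864
Residual b − A·x = (-4.7174, 5.1022, 1.0271, -0.0003); ∞-norm = 5.1022

5.1022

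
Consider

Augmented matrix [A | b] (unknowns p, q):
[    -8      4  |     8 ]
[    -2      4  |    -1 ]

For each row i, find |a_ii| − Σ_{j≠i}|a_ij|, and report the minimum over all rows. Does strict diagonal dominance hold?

2

row 1: |-8| − (4) = 4
row 2: |4| − (2) = 2
minimum over rows = 2 → strictly diagonally dominant (convergence guaranteed)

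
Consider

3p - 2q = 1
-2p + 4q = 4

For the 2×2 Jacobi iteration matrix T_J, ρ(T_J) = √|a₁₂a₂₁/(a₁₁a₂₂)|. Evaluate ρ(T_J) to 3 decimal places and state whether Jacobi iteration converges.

0.577

a₁₂a₂₁/(a₁₁a₂₂) = (-2)·(-2) / ((3)·(4)) = 0.333333
ρ = √|0.333333| = √0.333333 = 0.577
ρ < 1, so Jacobi converges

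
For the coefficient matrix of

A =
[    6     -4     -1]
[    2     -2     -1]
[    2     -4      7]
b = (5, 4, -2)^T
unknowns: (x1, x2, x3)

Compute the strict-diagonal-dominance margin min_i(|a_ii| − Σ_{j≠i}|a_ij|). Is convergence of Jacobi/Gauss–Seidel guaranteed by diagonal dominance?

-1

row 1: |6| − (4+1) = 1
row 2: |-2| − (2+1) = -1
row 3: |7| − (2+4) = 1
minimum over rows = -1 → not strictly diagonally dominant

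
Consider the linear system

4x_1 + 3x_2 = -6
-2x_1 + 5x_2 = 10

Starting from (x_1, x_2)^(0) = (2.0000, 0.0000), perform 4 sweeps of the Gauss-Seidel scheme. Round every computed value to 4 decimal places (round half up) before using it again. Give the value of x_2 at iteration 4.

Iteration 1:
  x_1 = (-6 - (3)·0.0000) / (4) = -1.5000
  x_2 = (10 - (-2)·-1.5000) / (5) = 1.4000
Iteration 2:
  x_1 = (-6 - (3)·1.4000) / (4) = -2.5500
  x_2 = (10 - (-2)·-2.5500) / (5) = 0.9800
Iteration 3:
  x_1 = (-6 - (3)·0.9800) / (4) = -2.2350
  x_2 = (10 - (-2)·-2.2350) / (5) = 1.1060
Iteration 4:
  x_1 = (-6 - (3)·1.1060) / (4) = -2.3295
  x_2 = (10 - (-2)·-2.3295) / (5) = 1.0682

1.0682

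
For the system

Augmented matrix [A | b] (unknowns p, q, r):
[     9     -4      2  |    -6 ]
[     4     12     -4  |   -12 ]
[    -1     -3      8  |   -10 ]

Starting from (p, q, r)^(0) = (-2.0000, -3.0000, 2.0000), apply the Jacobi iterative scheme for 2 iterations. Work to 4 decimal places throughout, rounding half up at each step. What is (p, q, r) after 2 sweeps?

(0.0648, -1.0602, -1.4306)

Iteration 1:
  p = (-6 - (-4)·-3.0000 - (2)·2.0000) / (9) = -2.4444
  q = (-12 - (4)·-2.0000 - (-4)·2.0000) / (12) = 0.3333
  r = (-10 - (-1)·-2.0000 - (-3)·-3.0000) / (8) = -2.6250
Iteration 2:
  p = (-6 - (-4)·0.3333 - (2)·-2.6250) / (9) = 0.0648
  q = (-12 - (4)·-2.4444 - (-4)·-2.6250) / (12) = -1.0602
  r = (-10 - (-1)·-2.4444 - (-3)·0.3333) / (8) = -1.4306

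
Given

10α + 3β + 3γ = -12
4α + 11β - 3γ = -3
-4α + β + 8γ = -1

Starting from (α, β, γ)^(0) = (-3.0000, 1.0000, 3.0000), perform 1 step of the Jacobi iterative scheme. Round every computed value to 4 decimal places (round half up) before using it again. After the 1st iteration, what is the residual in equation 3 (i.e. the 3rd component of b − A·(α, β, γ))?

Iteration 1:
  α = (-12 - (3)·1.0000 - (3)·3.0000) / (10) = -2.4000
  β = (-3 - (4)·-3.0000 - (-3)·3.0000) / (11) = 1.6364
  γ = (-1 - (-4)·-3.0000 - (1)·1.0000) / (8) = -1.7500
Residual b − A·x = (12.3408, -16.6504, 1.7636)

1.7636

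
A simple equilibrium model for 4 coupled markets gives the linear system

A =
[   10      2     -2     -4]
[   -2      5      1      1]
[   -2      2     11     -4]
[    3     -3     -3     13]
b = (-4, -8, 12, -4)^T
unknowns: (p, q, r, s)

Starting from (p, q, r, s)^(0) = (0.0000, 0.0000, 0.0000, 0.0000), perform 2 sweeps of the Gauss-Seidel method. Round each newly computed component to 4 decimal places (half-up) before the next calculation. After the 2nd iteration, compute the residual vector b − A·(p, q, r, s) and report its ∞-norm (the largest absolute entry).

Iteration 1:
  p = (-4 - (2)·0.0000 - (-2)·0.0000 - (-4)·0.0000) / (10) = -0.4000
  q = (-8 - (-2)·-0.4000 - (1)·0.0000 - (1)·0.0000) / (5) = -1.7600
  r = (12 - (-2)·-0.4000 - (2)·-1.7600 - (-4)·0.0000) / (11) = 1.3382
  s = (-4 - (3)·-0.4000 - (-3)·-1.7600 - (-3)·1.3382) / (13) = -0.3127
Iteration 2:
  p = (-4 - (2)·-1.7600 - (-2)·1.3382 - (-4)·-0.3127) / (10) = 0.0946
  q = (-8 - (-2)·0.0946 - (1)·1.3382 - (1)·-0.3127) / (5) = -1.7673
  r = (12 - (-2)·0.0946 - (2)·-1.7673 - (-4)·-0.3127) / (11) = 1.3157
  s = (-4 - (3)·0.0946 - (-3)·-1.7673 - (-3)·1.3157) / (13) = -0.4337
Residual b − A·x = (-0.5148, 0.1437, -0.4837, -0.0005); ∞-norm = 0.5148

0.5148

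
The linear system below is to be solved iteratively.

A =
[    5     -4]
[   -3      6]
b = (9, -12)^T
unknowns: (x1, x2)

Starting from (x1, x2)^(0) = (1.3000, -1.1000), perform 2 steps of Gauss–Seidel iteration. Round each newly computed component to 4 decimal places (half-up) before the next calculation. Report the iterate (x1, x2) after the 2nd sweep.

(0.5680, -1.7160)

Iteration 1:
  x1 = (9 - (-4)·-1.1000) / (5) = 0.9200
  x2 = (-12 - (-3)·0.9200) / (6) = -1.5400
Iteration 2:
  x1 = (9 - (-4)·-1.5400) / (5) = 0.5680
  x2 = (-12 - (-3)·0.5680) / (6) = -1.7160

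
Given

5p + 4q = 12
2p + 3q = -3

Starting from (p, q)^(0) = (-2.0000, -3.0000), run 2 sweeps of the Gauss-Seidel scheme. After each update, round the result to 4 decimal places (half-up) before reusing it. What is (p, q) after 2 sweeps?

Iteration 1:
  p = (12 - (4)·-3.0000) / (5) = 4.8000
  q = (-3 - (2)·4.8000) / (3) = -4.2000
Iteration 2:
  p = (12 - (4)·-4.2000) / (5) = 5.7600
  q = (-3 - (2)·5.7600) / (3) = -4.8400

(5.7600, -4.8400)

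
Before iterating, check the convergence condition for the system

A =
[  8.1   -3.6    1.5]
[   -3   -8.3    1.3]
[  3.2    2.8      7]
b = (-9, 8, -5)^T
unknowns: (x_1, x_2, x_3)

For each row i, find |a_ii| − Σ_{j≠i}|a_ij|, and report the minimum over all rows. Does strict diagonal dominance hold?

1

row 1: |8.1| − (3.6+1.5) = 3
row 2: |-8.3| − (3+1.3) = 4
row 3: |7| − (3.2+2.8) = 1
minimum over rows = 1 → strictly diagonally dominant (convergence guaranteed)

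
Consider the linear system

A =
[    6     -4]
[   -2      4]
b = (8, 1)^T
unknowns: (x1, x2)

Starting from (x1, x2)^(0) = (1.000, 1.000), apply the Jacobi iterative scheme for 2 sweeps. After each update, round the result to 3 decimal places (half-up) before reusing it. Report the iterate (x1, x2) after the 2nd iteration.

Iteration 1:
  x1 = (8 - (-4)·1.000) / (6) = 2.000
  x2 = (1 - (-2)·1.000) / (4) = 0.750
Iteration 2:
  x1 = (8 - (-4)·0.750) / (6) = 1.833
  x2 = (1 - (-2)·2.000) / (4) = 1.250

(1.833, 1.250)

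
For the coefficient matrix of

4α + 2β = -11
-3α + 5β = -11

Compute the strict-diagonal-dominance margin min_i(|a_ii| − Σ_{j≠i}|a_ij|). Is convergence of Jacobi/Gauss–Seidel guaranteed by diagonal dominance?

row 1: |4| − (2) = 2
row 2: |5| − (3) = 2
minimum over rows = 2 → strictly diagonally dominant (convergence guaranteed)

2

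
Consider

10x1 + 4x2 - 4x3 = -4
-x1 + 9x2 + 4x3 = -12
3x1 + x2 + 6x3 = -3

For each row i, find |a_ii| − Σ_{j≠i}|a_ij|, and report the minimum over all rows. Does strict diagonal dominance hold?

row 1: |10| − (4+4) = 2
row 2: |9| − (1+4) = 4
row 3: |6| − (3+1) = 2
minimum over rows = 2 → strictly diagonally dominant (convergence guaranteed)

2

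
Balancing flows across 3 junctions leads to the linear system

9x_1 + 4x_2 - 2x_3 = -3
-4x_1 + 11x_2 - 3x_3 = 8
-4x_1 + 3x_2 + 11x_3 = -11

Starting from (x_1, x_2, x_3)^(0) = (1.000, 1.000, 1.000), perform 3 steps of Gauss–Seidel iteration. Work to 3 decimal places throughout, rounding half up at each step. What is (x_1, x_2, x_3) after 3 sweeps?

Iteration 1:
  x_1 = (-3 - (4)·1.000 - (-2)·1.000) / (9) = -0.556
  x_2 = (8 - (-4)·-0.556 - (-3)·1.000) / (11) = 0.798
  x_3 = (-11 - (-4)·-0.556 - (3)·0.798) / (11) = -1.420
Iteration 2:
  x_1 = (-3 - (4)·0.798 - (-2)·-1.420) / (9) = -1.004
  x_2 = (8 - (-4)·-1.004 - (-3)·-1.420) / (11) = -0.025
  x_3 = (-11 - (-4)·-1.004 - (3)·-0.025) / (11) = -1.358
Iteration 3:
  x_1 = (-3 - (4)·-0.025 - (-2)·-1.358) / (9) = -0.624
  x_2 = (8 - (-4)·-0.624 - (-3)·-1.358) / (11) = 0.130
  x_3 = (-11 - (-4)·-0.624 - (3)·0.130) / (11) = -1.262

(-0.624, 0.130, -1.262)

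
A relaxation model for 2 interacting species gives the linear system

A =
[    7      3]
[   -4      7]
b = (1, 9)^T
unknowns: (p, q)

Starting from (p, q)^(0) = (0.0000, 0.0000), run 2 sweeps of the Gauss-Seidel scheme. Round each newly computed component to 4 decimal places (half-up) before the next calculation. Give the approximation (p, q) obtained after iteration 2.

(-0.4432, 1.0325)

Iteration 1:
  p = (1 - (3)·0.0000) / (7) = 0.1429
  q = (9 - (-4)·0.1429) / (7) = 1.3674
Iteration 2:
  p = (1 - (3)·1.3674) / (7) = -0.4432
  q = (9 - (-4)·-0.4432) / (7) = 1.0325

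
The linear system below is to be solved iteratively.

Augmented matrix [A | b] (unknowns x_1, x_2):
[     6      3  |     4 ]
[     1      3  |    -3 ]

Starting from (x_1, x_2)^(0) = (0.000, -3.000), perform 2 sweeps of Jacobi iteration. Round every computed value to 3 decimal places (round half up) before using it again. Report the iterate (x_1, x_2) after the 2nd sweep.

Iteration 1:
  x_1 = (4 - (3)·-3.000) / (6) = 2.167
  x_2 = (-3 - (1)·0.000) / (3) = -1.000
Iteration 2:
  x_1 = (4 - (3)·-1.000) / (6) = 1.167
  x_2 = (-3 - (1)·2.167) / (3) = -1.722

(1.167, -1.722)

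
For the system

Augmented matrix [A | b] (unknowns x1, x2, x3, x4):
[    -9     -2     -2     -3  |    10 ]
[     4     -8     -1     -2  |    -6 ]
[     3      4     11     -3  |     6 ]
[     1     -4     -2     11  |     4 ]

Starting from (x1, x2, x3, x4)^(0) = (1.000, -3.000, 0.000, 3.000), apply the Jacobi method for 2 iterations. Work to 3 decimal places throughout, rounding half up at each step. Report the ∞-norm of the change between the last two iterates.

Iteration 1:
  x1 = (10 - (-2)·-3.000 - (-2)·0.000 - (-3)·3.000) / (-9) = -1.444
  x2 = (-6 - (4)·1.000 - (-1)·0.000 - (-2)·3.000) / (-8) = 0.500
  x3 = (6 - (3)·1.000 - (4)·-3.000 - (-3)·3.000) / (11) = 2.182
  x4 = (4 - (1)·1.000 - (-4)·-3.000 - (-2)·0.000) / (11) = -0.818
Iteration 2:
  x1 = (10 - (-2)·0.500 - (-2)·2.182 - (-3)·-0.818) / (-9) = -1.434
  x2 = (-6 - (4)·-1.444 - (-1)·2.182 - (-2)·-0.818) / (-8) = -0.040
  x3 = (6 - (3)·-1.444 - (4)·0.500 - (-3)·-0.818) / (11) = 0.534
  x4 = (4 - (1)·-1.444 - (-4)·0.500 - (-2)·2.182) / (11) = 1.073
Change: (0.010, -0.540, -1.648, 1.891) → max |·| = 1.891

1.891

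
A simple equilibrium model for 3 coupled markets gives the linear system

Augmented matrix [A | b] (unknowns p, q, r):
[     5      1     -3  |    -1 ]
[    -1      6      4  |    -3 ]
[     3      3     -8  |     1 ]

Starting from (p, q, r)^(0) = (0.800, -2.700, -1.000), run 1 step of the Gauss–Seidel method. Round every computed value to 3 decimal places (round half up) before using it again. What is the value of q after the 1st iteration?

Iteration 1:
  p = (-1 - (1)·-2.700 - (-3)·-1.000) / (5) = -0.260
  q = (-3 - (-1)·-0.260 - (4)·-1.000) / (6) = 0.123
  r = (1 - (3)·-0.260 - (3)·0.123) / (-8) = -0.176

0.123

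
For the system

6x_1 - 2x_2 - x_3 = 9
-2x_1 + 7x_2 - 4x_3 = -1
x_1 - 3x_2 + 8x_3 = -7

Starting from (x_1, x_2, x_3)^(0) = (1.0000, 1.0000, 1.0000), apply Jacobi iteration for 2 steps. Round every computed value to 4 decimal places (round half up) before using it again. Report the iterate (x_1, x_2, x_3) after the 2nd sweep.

(1.6339, 0.0714, -0.8571)

Iteration 1:
  x_1 = (9 - (-2)·1.0000 - (-1)·1.0000) / (6) = 2.0000
  x_2 = (-1 - (-2)·1.0000 - (-4)·1.0000) / (7) = 0.7143
  x_3 = (-7 - (1)·1.0000 - (-3)·1.0000) / (8) = -0.6250
Iteration 2:
  x_1 = (9 - (-2)·0.7143 - (-1)·-0.6250) / (6) = 1.6339
  x_2 = (-1 - (-2)·2.0000 - (-4)·-0.6250) / (7) = 0.0714
  x_3 = (-7 - (1)·2.0000 - (-3)·0.7143) / (8) = -0.8571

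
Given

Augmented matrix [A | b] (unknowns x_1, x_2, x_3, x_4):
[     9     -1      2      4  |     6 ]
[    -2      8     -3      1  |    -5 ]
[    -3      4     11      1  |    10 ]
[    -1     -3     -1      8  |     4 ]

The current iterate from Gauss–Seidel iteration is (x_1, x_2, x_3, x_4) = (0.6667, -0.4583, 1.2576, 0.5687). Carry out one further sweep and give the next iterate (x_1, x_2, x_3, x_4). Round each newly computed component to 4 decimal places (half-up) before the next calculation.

(0.0835, -0.2036, 0.9542, 0.5534)

One sweep:
  x_1 = (6 - (-1)·-0.4583 - (2)·1.2576 - (4)·0.5687) / (9) = 0.0835
  x_2 = (-5 - (-2)·0.0835 - (-3)·1.2576 - (1)·0.5687) / (8) = -0.2036
  x_3 = (10 - (-3)·0.0835 - (4)·-0.2036 - (1)·0.5687) / (11) = 0.9542
  x_4 = (4 - (-1)·0.0835 - (-3)·-0.2036 - (-1)·0.9542) / (8) = 0.5534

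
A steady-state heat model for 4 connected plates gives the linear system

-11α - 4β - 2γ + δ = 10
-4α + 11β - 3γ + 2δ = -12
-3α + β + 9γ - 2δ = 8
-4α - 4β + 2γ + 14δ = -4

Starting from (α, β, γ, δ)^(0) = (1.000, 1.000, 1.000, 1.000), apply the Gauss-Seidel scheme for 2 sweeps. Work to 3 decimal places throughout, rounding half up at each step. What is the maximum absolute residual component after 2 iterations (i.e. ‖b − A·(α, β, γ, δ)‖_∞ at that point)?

1.822

Iteration 1:
  α = (10 - (-4)·1.000 - (-2)·1.000 - (1)·1.000) / (-11) = -1.364
  β = (-12 - (-4)·-1.364 - (-3)·1.000 - (2)·1.000) / (11) = -1.496
  γ = (8 - (-3)·-1.364 - (1)·-1.496 - (-2)·1.000) / (9) = 0.823
  δ = (-4 - (-4)·-1.364 - (-4)·-1.496 - (2)·0.823) / (14) = -1.220
Iteration 2:
  α = (10 - (-4)·-1.496 - (-2)·0.823 - (1)·-1.220) / (-11) = -0.626
  β = (-12 - (-4)·-0.626 - (-3)·0.823 - (2)·-1.220) / (11) = -0.872
  γ = (8 - (-3)·-0.626 - (1)·-0.872 - (-2)·-1.220) / (9) = 0.506
  δ = (-4 - (-4)·-0.626 - (-4)·-0.872 - (2)·0.506) / (14) = -0.786
Residual b − A·x = (1.424, -1.822, 0.868, 0.000); ∞-norm = 1.822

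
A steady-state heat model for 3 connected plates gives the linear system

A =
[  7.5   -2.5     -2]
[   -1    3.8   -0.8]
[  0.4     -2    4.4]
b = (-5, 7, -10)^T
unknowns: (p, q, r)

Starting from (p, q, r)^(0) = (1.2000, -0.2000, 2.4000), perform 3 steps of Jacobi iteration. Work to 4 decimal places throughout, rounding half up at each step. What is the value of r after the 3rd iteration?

Iteration 1:
  p = (-5 - (-2.5)·-0.2000 - (-2)·2.4000) / (7.5) = -0.0933
  q = (7 - (-1)·1.2000 - (-0.8)·2.4000) / (3.8) = 2.6632
  r = (-10 - (0.4)·1.2000 - (-2)·-0.2000) / (4.4) = -2.4727
Iteration 2:
  p = (-5 - (-2.5)·2.6632 - (-2)·-2.4727) / (7.5) = -0.4383
  q = (7 - (-1)·-0.0933 - (-0.8)·-2.4727) / (3.8) = 1.2970
  r = (-10 - (0.4)·-0.0933 - (-2)·2.6632) / (4.4) = -1.0537
Iteration 3:
  p = (-5 - (-2.5)·1.2970 - (-2)·-1.0537) / (7.5) = -0.5153
  q = (7 - (-1)·-0.4383 - (-0.8)·-1.0537) / (3.8) = 1.5049
  r = (-10 - (0.4)·-0.4383 - (-2)·1.2970) / (4.4) = -1.6433

-1.6433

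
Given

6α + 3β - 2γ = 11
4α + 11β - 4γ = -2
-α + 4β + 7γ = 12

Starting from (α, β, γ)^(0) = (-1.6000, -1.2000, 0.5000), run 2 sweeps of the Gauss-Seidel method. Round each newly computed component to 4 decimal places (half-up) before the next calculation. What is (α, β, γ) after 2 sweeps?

(3.1814, -0.3838, 2.3881)

Iteration 1:
  α = (11 - (3)·-1.2000 - (-2)·0.5000) / (6) = 2.6000
  β = (-2 - (4)·2.6000 - (-4)·0.5000) / (11) = -0.9455
  γ = (12 - (-1)·2.6000 - (4)·-0.9455) / (7) = 2.6260
Iteration 2:
  α = (11 - (3)·-0.9455 - (-2)·2.6260) / (6) = 3.1814
  β = (-2 - (4)·3.1814 - (-4)·2.6260) / (11) = -0.3838
  γ = (12 - (-1)·3.1814 - (4)·-0.3838) / (7) = 2.3881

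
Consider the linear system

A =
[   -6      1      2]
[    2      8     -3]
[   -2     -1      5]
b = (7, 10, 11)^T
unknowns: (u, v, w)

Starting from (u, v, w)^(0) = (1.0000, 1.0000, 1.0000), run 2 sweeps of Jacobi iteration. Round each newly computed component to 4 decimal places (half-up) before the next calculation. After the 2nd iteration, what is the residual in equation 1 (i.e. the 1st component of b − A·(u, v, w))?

Iteration 1:
  u = (7 - (1)·1.0000 - (2)·1.0000) / (-6) = -0.6667
  v = (10 - (2)·1.0000 - (-3)·1.0000) / (8) = 1.3750
  w = (11 - (-2)·1.0000 - (-1)·1.0000) / (5) = 2.8000
Iteration 2:
  u = (7 - (1)·1.3750 - (2)·2.8000) / (-6) = -0.0042
  v = (10 - (2)·-0.6667 - (-3)·2.8000) / (8) = 2.4667
  w = (11 - (-2)·-0.6667 - (-1)·1.3750) / (5) = 2.2083
Residual b − A·x = (0.0915, -3.1003, 2.4168)

0.0915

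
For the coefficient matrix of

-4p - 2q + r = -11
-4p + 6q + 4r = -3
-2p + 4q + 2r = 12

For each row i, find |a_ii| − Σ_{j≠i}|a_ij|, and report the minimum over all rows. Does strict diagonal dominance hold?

row 1: |-4| − (2+1) = 1
row 2: |6| − (4+4) = -2
row 3: |2| − (2+4) = -4
minimum over rows = -4 → not strictly diagonally dominant

-4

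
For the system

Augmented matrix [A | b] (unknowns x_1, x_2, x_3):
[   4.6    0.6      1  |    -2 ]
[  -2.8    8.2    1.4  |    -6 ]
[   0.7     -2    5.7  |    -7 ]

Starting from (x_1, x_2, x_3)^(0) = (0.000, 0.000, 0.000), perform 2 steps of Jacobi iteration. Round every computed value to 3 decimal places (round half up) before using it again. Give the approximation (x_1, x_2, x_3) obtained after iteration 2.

(-0.072, -0.671, -1.431)

Iteration 1:
  x_1 = (-2 - (0.6)·0.000 - (1)·0.000) / (4.6) = -0.435
  x_2 = (-6 - (-2.8)·0.000 - (1.4)·0.000) / (8.2) = -0.732
  x_3 = (-7 - (0.7)·0.000 - (-2)·0.000) / (5.7) = -1.228
Iteration 2:
  x_1 = (-2 - (0.6)·-0.732 - (1)·-1.228) / (4.6) = -0.072
  x_2 = (-6 - (-2.8)·-0.435 - (1.4)·-1.228) / (8.2) = -0.671
  x_3 = (-7 - (0.7)·-0.435 - (-2)·-0.732) / (5.7) = -1.431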